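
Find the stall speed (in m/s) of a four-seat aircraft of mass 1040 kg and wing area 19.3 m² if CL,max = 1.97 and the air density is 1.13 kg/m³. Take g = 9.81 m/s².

Stall occurs when L = W at CL,max. W = mg = 1040 × 9.81 = 10200 N.
V_stall = √(2W/(ρ·S·CL,max)) = √(2 × 10200 / (1.13 × 19.3 × 1.97))
V_stall = √474.9 = 21.8 m/s

V_stall = 21.8 m/s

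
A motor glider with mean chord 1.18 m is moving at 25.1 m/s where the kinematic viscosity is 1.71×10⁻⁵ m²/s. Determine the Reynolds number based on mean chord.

Re = v·c/ν = 25.1 × 1.18 / (1.71×10⁻⁵) = 1.73×10^6

Re = 1.73×10^6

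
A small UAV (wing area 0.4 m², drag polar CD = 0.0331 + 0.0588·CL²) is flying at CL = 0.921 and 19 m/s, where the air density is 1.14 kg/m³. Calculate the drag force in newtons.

D = 6.83 N

CD = 0.0331 + 0.0588 × 0.921² = 0.08298
D = ½ρv²S·CD = ½ × 1.14 × 19² × 0.4 × 0.08298 = 6.83 N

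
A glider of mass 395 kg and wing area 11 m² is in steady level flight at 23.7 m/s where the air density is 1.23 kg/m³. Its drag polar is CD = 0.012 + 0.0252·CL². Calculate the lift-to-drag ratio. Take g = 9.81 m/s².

L/D = 26.7

Weight W = mg = 395 × 9.81 = 3875 N; in level flight L = W.
Dynamic pressure q = 0.5 × 1.23 × 23.7² = 345.4 Pa.
Required CL = L/(qS) = 3875/(345.4·11) = 1.02.
CD = 0.012 + 0.0252 × 1.02² = 0.03821.
L/D = CL/CD = 1.02 / 0.03821 = 26.7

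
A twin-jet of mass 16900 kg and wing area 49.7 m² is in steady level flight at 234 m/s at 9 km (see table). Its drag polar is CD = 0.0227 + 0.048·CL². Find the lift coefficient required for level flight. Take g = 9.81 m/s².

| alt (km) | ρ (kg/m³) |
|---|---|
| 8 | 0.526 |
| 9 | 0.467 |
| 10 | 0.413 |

CL = 0.261

At 9 km, from the table: ρ = 0.467 kg/m³.
In steady level flight, lift balances weight: W = mg = 16900 × 9.81 = 1.6579×10^5 N.
Dynamic pressure q = 0.5 × 0.467 × 234² = 12790 Pa.
Required CL = L/(qS) = 1.6579×10^5/(12790·49.7) = 0.2609.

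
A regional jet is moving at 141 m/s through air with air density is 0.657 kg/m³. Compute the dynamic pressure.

q = ½ρv² = ½ × 0.657 × 141² = 6530 Pa

q = 6530 Pa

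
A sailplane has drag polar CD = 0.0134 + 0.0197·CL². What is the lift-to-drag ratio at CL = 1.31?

CD = 0.0134 + 0.0197 × 1.31² = 0.04721
L/D = CL/CD = 1.31 / 0.04721 = 27.8

L/D = 27.8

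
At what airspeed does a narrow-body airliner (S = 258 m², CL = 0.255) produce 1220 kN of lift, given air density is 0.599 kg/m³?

L = ½ρv²S·CL ⇒ v = √(2L/(ρ·S·CL))
v = √(2 × 1.22×10^6 / (0.599 × 258 × 0.255)) = √61920 = 249 m/s

v = 249 m/s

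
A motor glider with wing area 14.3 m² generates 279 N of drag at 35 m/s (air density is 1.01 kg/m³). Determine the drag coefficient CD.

From D = ½ρv²S·CD, rearranging gives CD = 2D/(ρv²S).
CD = 2 × 279 / (1.01 × 35² × 14.3) = 0.0315

CD = 0.0315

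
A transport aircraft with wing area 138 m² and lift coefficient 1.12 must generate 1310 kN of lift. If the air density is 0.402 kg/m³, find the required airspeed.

L = ½ρv²S·CL ⇒ v = √(2L/(ρ·S·CL))
v = √(2 × 1.31×10^6 / (0.402 × 138 × 1.12)) = √42170 = 205 m/s

v = 205 m/s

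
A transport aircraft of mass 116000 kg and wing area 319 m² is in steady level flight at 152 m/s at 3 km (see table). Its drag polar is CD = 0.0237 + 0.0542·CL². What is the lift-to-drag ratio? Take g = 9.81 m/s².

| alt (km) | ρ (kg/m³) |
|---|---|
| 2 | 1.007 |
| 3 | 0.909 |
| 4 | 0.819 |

L/D = 11.3

At 3 km, from the table: ρ = 0.909 kg/m³.
Weight W = mg = 116000 × 9.81 = 1.138×10^6 N; in level flight L = W.
q = ½ρv² = ½ × 0.909 × 152² = 10500 Pa.
CL = 2W/(ρv²S) = 2×1.138×10^6/(0.909×152²×319) = 0.3397.
CD = 0.0237 + 0.0542 × 0.3397² = 0.02996.
L/D = CL/CD = 0.3397 / 0.02996 = 11.3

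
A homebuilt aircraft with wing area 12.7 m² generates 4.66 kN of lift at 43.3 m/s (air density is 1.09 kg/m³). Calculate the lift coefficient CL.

From L = ½ρv²S·CL, rearranging gives CL = 2L/(ρv²S).
CL = 2 × 4660 / (1.09 × 43.3² × 12.7) = 0.359

CL = 0.359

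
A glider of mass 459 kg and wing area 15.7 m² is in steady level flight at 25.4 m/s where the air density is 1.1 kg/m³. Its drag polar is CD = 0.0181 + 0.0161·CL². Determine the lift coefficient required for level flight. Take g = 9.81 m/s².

CL = 0.808

In steady level flight, lift balances weight: W = mg = 459 × 9.81 = 4502.8 N.
Dynamic pressure q = 0.5 × 1.1 × 25.4² = 354.8 Pa.
Required CL = L/(qS) = 4502.8/(354.8·15.7) = 0.8083.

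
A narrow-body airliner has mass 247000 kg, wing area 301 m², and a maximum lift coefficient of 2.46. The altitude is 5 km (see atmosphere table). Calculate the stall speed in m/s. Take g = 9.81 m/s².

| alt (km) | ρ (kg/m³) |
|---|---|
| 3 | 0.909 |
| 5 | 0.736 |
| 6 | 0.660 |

V_stall = 94.3 m/s

At 5 km, from the table: ρ = 0.736 kg/m³.
At stall, lift equals weight: L = W = m·g = 247000 × 9.81 = 2.423×10^6 N.
From L = ½ρV²S·CL,max = W: V_stall = √(2W/(ρSCL,max)) = √(2·2.423×10^6/(0.736·301·2.46))
V_stall = √8892 = 94.3 m/s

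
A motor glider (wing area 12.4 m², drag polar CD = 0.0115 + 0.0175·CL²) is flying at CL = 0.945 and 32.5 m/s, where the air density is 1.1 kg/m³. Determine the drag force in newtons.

D = 195 N

CD = 0.0115 + 0.0175 × 0.945² = 0.02713
D = ½ρv²S·CD = ½ × 1.1 × 32.5² × 12.4 × 0.02713 = 195 N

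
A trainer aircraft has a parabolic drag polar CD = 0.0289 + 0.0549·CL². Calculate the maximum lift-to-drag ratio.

For CD = CD0 + K·CL², (L/D)max occurs at CL* = √(CD0/K) and equals 1/(2√(K·CD0)).
(L/D)max = 1/(2√(0.0549 × 0.0289)) = 1/(2 × 0.03983) = 12.6

(L/D)max = 12.6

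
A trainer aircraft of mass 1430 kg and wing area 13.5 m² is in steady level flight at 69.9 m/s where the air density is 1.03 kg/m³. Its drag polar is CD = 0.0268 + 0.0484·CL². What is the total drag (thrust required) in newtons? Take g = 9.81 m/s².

D = 1190 N

Level flight ⇒ L = W = m·g = 1430 × 9.81 = 14028 N.
Dynamic pressure q = 0.5 × 1.03 × 69.9² = 2516 Pa.
CL = W/(q·S) = 14028 / (2516 × 13.5) = 0.413.
CD = 0.0268 + 0.0484 × 0.413² = 0.03505.
D = q·S·CD = 2516 × 13.5 × 0.03505 = 1191 N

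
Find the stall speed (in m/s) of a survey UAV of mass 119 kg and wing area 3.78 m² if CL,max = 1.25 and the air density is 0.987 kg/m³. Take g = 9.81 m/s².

Stall occurs when L = W at CL,max. W = mg = 119 × 9.81 = 1167 N.
V_stall = √(2W/(ρ·S·CL,max)) = √(2 × 1167 / (0.987 × 3.78 × 1.25))
V_stall = √500.6 = 22.4 m/s

V_stall = 22.4 m/s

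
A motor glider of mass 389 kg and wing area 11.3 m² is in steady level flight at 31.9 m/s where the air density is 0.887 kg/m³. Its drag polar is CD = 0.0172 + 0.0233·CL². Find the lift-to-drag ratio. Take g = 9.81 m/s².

L/D = 24.7

Level flight ⇒ L = W = m·g = 389 × 9.81 = 3816.1 N.
Dynamic pressure q = 0.5 × 0.887 × 31.9² = 451.3 Pa.
CL = W/(q·S) = 3816.1 / (451.3 × 11.3) = 0.7483.
CD = 0.0172 + 0.0233 × 0.7483² = 0.03025.
L/D = CL/CD = 0.7483 / 0.03025 = 24.7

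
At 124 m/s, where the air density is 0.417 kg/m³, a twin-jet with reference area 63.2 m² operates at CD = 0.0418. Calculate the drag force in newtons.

Dynamic pressure q = ½ρv² = ½ × 0.417 × 124² = 3206 Pa.
D = q·S·CD = 3206 × 63.2 × 0.0418 = 8470 N ≈ 8.47 kN

D = 8470 N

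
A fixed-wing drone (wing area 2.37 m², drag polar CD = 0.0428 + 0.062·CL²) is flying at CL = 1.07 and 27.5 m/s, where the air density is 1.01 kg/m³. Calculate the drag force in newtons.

CD = 0.0428 + 0.062 × 1.07² = 0.1138
D = ½ρv²S·CD = ½ × 1.01 × 27.5² × 2.37 × 0.1138 = 103 N

D = 103 N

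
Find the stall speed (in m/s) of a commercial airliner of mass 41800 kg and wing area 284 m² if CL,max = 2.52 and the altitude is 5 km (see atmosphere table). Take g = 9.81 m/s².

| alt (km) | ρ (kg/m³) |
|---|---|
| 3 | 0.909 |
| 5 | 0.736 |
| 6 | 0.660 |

V_stall = 39.5 m/s

At 5 km, from the table: ρ = 0.736 kg/m³.
At stall, lift equals weight: L = W = m·g = 41800 × 9.81 = 4.101×10^5 N.
From L = ½ρV²S·CL,max = W: V_stall = √(2W/(ρSCL,max)) = √(2·4.101×10^5/(0.736·284·2.52))
V_stall = √1557 = 39.5 m/s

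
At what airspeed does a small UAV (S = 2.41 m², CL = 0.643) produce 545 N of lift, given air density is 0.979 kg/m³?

L = ½ρv²S·CL ⇒ v = √(2L/(ρ·S·CL))
v = √(2 × 545 / (0.979 × 2.41 × 0.643)) = √718.5 = 26.8 m/s

v = 26.8 m/s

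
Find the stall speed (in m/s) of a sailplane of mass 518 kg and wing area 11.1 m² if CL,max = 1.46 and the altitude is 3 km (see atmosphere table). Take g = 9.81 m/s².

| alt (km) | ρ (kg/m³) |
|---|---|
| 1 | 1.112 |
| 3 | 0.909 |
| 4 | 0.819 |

At 3 km, from the table: ρ = 0.909 kg/m³.
At stall, lift equals weight: L = W = m·g = 518 × 9.81 = 5082 N.
From L = ½ρV²S·CL,max = W: V_stall = √(2W/(ρSCL,max)) = √(2·5082/(0.909·11.1·1.46))
V_stall = √689.9 = 26.3 m/s

V_stall = 26.3 m/s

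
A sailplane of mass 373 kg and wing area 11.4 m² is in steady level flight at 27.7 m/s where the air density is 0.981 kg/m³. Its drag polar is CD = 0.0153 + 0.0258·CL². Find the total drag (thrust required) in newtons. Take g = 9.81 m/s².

D = 146 N

Level flight ⇒ L = W = m·g = 373 × 9.81 = 3659.1 N.
Dynamic pressure q = 0.5 × 0.981 × 27.7² = 376.4 Pa.
CL = 2W/(ρv²S) = 2×3659.1/(0.981×27.7²×11.4) = 0.8529.
CD = 0.0153 + 0.0258 × 0.8529² = 0.03407.
D = q·S·CD = 376.4 × 11.4 × 0.03407 = 146.2 N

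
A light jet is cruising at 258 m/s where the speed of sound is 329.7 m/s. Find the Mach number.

M = 0.783

M = v/a = 258 / 329.7 = 0.783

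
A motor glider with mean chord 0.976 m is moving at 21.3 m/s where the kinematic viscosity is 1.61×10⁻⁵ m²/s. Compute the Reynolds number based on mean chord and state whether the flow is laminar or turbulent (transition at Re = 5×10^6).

Re = 1.29×10^6 (laminar)

Re = v·c/ν = 21.3 × 0.976 / (1.61×10⁻⁵) = 1.29×10^6
Since 1.29×10^6 < 5×10^6, the flow is laminar.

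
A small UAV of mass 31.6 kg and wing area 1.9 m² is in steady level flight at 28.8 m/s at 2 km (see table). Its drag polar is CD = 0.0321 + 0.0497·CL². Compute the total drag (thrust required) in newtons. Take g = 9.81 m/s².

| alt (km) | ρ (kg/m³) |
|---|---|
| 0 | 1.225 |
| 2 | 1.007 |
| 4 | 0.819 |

D = 31.5 N

At 2 km, from the table: ρ = 1.007 kg/m³.
In steady level flight, lift balances weight: W = mg = 31.6 × 9.81 = 310 N.
Dynamic pressure q = 0.5 × 1.007 × 28.8² = 417.6 Pa.
CL = W/(q·S) = 310 / (417.6 × 1.9) = 0.3907.
CD = 0.0321 + 0.0497 × 0.3907² = 0.03969.
D = q·S·CD = 417.6 × 1.9 × 0.03969 = 31.49 N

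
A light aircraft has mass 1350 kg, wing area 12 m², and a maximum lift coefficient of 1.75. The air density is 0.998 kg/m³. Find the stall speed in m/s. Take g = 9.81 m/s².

Weight W = mg = 1350 × 9.81 = 13240 N.
V_stall = √(2W/(ρ·S·CL,max)) = √(2 × 13240 / (0.998 × 12 × 1.75))
V_stall = √1264 = 35.6 m/s

V_stall = 35.6 m/s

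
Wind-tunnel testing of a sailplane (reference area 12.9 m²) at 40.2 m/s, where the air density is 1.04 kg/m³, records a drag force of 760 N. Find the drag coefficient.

From D = ½ρv²S·CD, rearranging gives CD = 2D/(ρv²S).
CD = 2 × 760 / (1.04 × 40.2² × 12.9) = 0.0701

CD = 0.0701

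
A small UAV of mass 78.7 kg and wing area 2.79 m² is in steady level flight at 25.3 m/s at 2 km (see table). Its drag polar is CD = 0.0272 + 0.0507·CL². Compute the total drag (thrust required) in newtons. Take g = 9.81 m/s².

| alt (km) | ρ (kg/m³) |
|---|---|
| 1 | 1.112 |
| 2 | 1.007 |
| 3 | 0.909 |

At 2 km, from the table: ρ = 1.007 kg/m³.
In steady level flight, lift balances weight: W = mg = 78.7 × 9.81 = 772.05 N.
Dynamic pressure q = 0.5 × 1.007 × 25.3² = 322.3 Pa.
Required CL = L/(qS) = 772.05/(322.3·2.79) = 0.8586.
CD = 0.0272 + 0.0507 × 0.8586² = 0.06458.
D = q·S·CD = 322.3 × 2.79 × 0.06458 = 58.07 N

D = 58.1 N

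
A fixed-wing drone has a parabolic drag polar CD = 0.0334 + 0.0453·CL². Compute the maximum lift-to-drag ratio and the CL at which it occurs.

(L/D)max = 12.9, at CL = 0.859

For CD = CD0 + K·CL², (L/D)max occurs at CL* = √(CD0/K) and equals 1/(2√(K·CD0)).
(L/D)max = 1/(2√(0.0453 × 0.0334)) = 1/(2 × 0.0389) = 12.9
CL* = √(0.0334/0.0453) = 0.859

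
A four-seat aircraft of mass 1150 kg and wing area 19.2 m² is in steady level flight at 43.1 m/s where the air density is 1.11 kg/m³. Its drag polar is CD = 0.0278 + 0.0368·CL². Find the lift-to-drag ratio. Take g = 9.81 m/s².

Level flight ⇒ L = W = m·g = 1150 × 9.81 = 11282 N.
q = ½ρv² = ½ × 1.11 × 43.1² = 1031 Pa.
Required CL = L/(qS) = 11282/(1031·19.2) = 0.5699.
CD = 0.0278 + 0.0368 × 0.5699² = 0.03975.
L/D = CL/CD = 0.5699 / 0.03975 = 14.3

L/D = 14.3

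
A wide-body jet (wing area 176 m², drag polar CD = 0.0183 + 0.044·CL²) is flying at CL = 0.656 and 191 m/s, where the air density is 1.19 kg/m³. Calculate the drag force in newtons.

CD = 0.0183 + 0.044 × 0.656² = 0.03723
D = ½ρv²S·CD = ½ × 1.19 × 191² × 176 × 0.03723 = 1.42×10^5 N

D = 1.42×10^5 N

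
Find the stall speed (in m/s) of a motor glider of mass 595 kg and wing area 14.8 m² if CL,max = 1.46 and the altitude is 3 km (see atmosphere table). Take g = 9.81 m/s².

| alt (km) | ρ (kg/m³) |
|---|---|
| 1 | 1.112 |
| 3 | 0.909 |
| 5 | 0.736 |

V_stall = 24.4 m/s

At 3 km, from the table: ρ = 0.909 kg/m³.
Weight W = mg = 595 × 9.81 = 5837 N.
From L = ½ρV²S·CL,max = W: V_stall = √(2W/(ρSCL,max)) = √(2·5837/(0.909·14.8·1.46))
V_stall = √594.3 = 24.4 m/s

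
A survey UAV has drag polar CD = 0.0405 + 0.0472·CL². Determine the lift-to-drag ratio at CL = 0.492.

L/D = 9.48

CD = 0.0405 + 0.0472 × 0.492² = 0.05193
L/D = CL/CD = 0.492 / 0.05193 = 9.48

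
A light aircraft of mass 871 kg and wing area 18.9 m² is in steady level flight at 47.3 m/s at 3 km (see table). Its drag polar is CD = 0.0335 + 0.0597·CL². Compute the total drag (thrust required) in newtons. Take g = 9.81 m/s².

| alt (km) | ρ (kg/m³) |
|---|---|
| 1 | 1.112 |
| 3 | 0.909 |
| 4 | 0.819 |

D = 871 N

At 3 km, from the table: ρ = 0.909 kg/m³.
Weight W = mg = 871 × 9.81 = 8544.5 N; in level flight L = W.
Dynamic pressure q = 0.5 × 0.909 × 47.3² = 1017 Pa.
Required CL = L/(qS) = 8544.5/(1017·18.9) = 0.4446.
CD = 0.0335 + 0.0597 × 0.4446² = 0.0453.
D = q·S·CD = 1017 × 18.9 × 0.0453 = 870.6 N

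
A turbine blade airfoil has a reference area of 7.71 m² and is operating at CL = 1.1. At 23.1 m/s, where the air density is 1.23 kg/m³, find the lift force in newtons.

Dynamic pressure q = ½ρv² = ½ × 1.23 × 23.1² = 328.2 Pa.
L = q·S·CL = 328.2 × 7.71 × 1.1 = 2780 N

L = 2780 N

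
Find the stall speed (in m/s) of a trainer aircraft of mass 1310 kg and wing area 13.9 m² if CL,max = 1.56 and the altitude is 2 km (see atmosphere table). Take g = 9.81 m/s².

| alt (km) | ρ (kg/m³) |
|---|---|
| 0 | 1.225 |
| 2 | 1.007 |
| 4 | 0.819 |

V_stall = 34.3 m/s

At 2 km, from the table: ρ = 1.007 kg/m³.
At stall, lift equals weight: L = W = m·g = 1310 × 9.81 = 12850 N.
V_stall = √(2W/(ρ·S·CL,max)) = √(2 × 12850 / (1.007 × 13.9 × 1.56))
V_stall = √1177 = 34.3 m/s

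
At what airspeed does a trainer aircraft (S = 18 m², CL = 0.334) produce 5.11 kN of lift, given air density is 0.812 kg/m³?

L = ½ρv²S·CL ⇒ v = √(2L/(ρ·S·CL))
v = √(2 × 5110 / (0.812 × 18 × 0.334)) = √2094 = 45.8 m/s

v = 45.8 m/s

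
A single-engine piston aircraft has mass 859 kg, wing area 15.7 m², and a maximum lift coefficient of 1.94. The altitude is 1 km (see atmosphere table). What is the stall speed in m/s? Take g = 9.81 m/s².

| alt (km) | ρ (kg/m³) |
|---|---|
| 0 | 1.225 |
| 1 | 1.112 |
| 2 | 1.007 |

V_stall = 22.3 m/s

At 1 km, from the table: ρ = 1.112 kg/m³.
Weight W = mg = 859 × 9.81 = 8427 N.
V_stall = √(2W/(ρ·S·CL,max)) = √(2 × 8427 / (1.112 × 15.7 × 1.94))
V_stall = √497.6 = 22.3 m/s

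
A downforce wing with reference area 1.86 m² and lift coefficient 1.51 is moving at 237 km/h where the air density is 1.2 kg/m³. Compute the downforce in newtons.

L = 7300 N

Convert speed: v = 237 km/h ÷ 3.6 = 65.83 m/s.
Dynamic pressure q = ½ρv² = ½ × 1.2 × 65.83² = 2600 Pa.
L = q·S·CL = 2600 × 1.86 × 1.51 = 7300 N ≈ 7.3 kN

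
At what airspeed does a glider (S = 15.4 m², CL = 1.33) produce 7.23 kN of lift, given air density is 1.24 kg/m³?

L = ½ρv²S·CL ⇒ v = √(2L/(ρ·S·CL))
v = √(2 × 7230 / (1.24 × 15.4 × 1.33)) = √569.3 = 23.9 m/s

v = 23.9 m/s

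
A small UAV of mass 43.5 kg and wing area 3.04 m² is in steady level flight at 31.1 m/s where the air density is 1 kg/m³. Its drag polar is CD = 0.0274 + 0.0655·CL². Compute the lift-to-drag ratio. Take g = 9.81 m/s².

L/D = 8.82

Weight W = mg = 43.5 × 9.81 = 426.74 N; in level flight L = W.
q = ½ρv² = ½ × 1 × 31.1² = 483.6 Pa.
CL = W/(q·S) = 426.74 / (483.6 × 3.04) = 0.2903.
CD = 0.0274 + 0.0655 × 0.2903² = 0.03292.
L/D = CL/CD = 0.2903 / 0.03292 = 8.82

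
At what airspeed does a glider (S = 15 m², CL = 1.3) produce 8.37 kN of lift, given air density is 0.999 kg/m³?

L = ½ρv²S·CL ⇒ v = √(2L/(ρ·S·CL))
v = √(2 × 8370 / (0.999 × 15 × 1.3)) = √859.3 = 29.3 m/s

v = 29.3 m/s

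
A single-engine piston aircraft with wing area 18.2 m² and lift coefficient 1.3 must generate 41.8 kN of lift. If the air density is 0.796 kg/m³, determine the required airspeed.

v = 66.6 m/s

L = ½ρv²S·CL ⇒ v = √(2L/(ρ·S·CL))
v = √(2 × 41800 / (0.796 × 18.2 × 1.3)) = √4439 = 66.6 m/s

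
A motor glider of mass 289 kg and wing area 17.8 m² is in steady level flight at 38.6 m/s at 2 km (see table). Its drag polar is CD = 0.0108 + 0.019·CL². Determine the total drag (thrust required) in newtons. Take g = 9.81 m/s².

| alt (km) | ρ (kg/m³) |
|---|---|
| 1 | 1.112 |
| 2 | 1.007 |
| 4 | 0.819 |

At 2 km, from the table: ρ = 1.007 kg/m³.
Level flight ⇒ L = W = m·g = 289 × 9.81 = 2835.1 N.
Dynamic pressure q = 0.5 × 1.007 × 38.6² = 750.2 Pa.
Required CL = L/(qS) = 2835.1/(750.2·17.8) = 0.2123.
CD = 0.0108 + 0.019 × 0.2123² = 0.01166.
D = q·S·CD = 750.2 × 17.8 × 0.01166 = 155.7 N

D = 156 N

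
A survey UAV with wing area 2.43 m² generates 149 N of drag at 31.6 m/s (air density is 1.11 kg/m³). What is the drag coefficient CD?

CD = 0.111

From D = ½ρv²S·CD, rearranging gives CD = 2D/(ρv²S).
CD = 2 × 149 / (1.11 × 31.6² × 2.43) = 0.111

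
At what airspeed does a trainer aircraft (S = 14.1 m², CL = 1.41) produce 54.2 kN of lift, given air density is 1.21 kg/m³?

L = ½ρv²S·CL ⇒ v = √(2L/(ρ·S·CL))
v = √(2 × 54200 / (1.21 × 14.1 × 1.41)) = √4506 = 67.1 m/s

v = 67.1 m/s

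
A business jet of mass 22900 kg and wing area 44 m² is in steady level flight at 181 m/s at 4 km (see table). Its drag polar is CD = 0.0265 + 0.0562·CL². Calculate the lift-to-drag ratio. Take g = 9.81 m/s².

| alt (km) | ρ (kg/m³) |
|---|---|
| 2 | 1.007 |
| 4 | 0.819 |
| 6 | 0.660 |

At 4 km, from the table: ρ = 0.819 kg/m³.
Weight W = mg = 22900 × 9.81 = 2.2465×10^5 N; in level flight L = W.
Dynamic pressure q = 0.5 × 0.819 × 181² = 13420 Pa.
Required CL = L/(qS) = 2.2465×10^5/(13420·44) = 0.3806.
CD = 0.0265 + 0.0562 × 0.3806² = 0.03464.
L/D = CL/CD = 0.3806 / 0.03464 = 11

L/D = 11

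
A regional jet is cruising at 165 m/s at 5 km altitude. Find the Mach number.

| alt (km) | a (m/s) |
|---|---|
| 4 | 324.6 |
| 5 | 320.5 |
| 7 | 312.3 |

M = 0.515

At 5 km, from the table: a = 320.5 m/s.
M = v/a = 165 / 320.5 = 0.515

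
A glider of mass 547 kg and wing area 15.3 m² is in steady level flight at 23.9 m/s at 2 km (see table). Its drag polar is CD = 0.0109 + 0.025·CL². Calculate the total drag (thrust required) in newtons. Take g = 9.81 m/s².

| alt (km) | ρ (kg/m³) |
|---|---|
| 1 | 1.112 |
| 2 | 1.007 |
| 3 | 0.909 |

At 2 km, from the table: ρ = 1.007 kg/m³.
Weight W = mg = 547 × 9.81 = 5366.1 N; in level flight L = W.
q = ½ρv² = ½ × 1.007 × 23.9² = 287.6 Pa.
CL = 2W/(ρv²S) = 2×5366.1/(1.007×23.9²×15.3) = 1.219.
CD = 0.0109 + 0.025 × 1.219² = 0.04808.
D = q·S·CD = 287.6 × 15.3 × 0.04808 = 211.6 N

D = 212 N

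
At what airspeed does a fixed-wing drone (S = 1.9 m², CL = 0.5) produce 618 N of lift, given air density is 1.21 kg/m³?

v = 32.8 m/s

L = ½ρv²S·CL ⇒ v = √(2L/(ρ·S·CL))
v = √(2 × 618 / (1.21 × 1.9 × 0.5)) = √1075 = 32.8 m/s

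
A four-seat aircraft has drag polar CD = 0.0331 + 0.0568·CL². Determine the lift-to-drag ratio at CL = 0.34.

L/D = 8.57

CD = 0.0331 + 0.0568 × 0.34² = 0.03967
L/D = CL/CD = 0.34 / 0.03967 = 8.57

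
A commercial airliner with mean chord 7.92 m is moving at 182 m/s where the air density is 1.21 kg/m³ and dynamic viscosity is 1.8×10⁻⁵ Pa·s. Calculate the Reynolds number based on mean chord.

Re = ρ·v·c/μ = 1.21 × 182 × 7.92 / (1.8×10⁻⁵) = 9.69×10^7

Re = 9.69×10^7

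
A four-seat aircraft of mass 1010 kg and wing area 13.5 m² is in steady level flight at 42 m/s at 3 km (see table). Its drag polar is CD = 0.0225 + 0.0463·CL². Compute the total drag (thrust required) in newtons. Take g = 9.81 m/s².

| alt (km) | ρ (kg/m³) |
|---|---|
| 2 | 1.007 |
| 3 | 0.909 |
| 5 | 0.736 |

D = 663 N

At 3 km, from the table: ρ = 0.909 kg/m³.
Weight W = mg = 1010 × 9.81 = 9908.1 N; in level flight L = W.
q = ½ρv² = ½ × 0.909 × 42² = 801.7 Pa.
CL = 2W/(ρv²S) = 2×9908.1/(0.909×42²×13.5) = 0.9154.
CD = 0.0225 + 0.0463 × 0.9154² = 0.0613.
D = q·S·CD = 801.7 × 13.5 × 0.0613 = 663.5 N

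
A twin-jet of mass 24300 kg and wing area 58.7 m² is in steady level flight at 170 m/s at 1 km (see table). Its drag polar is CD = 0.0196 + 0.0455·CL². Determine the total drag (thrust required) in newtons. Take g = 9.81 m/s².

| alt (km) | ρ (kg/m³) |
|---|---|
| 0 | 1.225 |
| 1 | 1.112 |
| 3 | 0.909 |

At 1 km, from the table: ρ = 1.112 kg/m³.
In steady level flight, lift balances weight: W = mg = 24300 × 9.81 = 2.3838×10^5 N.
Dynamic pressure q = 0.5 × 1.112 × 170² = 16070 Pa.
Required CL = L/(qS) = 2.3838×10^5/(16070·58.7) = 0.2527.
CD = 0.0196 + 0.0455 × 0.2527² = 0.02251.
D = q·S·CD = 16070 × 58.7 × 0.02251 = 21230 N

D = 21200 N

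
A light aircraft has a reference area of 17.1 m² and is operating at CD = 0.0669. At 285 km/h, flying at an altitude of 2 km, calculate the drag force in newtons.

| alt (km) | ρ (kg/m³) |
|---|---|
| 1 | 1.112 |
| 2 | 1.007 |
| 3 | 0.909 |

At 2 km, from the table: ρ = 1.007 kg/m³.
Convert speed: v = 285 km/h ÷ 3.6 = 79.17 m/s.
Dynamic pressure q = ½ρv² = ½ × 1.007 × 79.17² = 3156 Pa.
D = q·S·CD = 3156 × 17.1 × 0.0669 = 3610 N

D = 3610 N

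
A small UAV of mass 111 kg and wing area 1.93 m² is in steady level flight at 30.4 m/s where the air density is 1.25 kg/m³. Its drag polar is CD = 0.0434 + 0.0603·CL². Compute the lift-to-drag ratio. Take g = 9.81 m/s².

L/D = 9.68

In steady level flight, lift balances weight: W = mg = 111 × 9.81 = 1088.9 N.
q = ½ρv² = ½ × 1.25 × 30.4² = 577.6 Pa.
Required CL = L/(qS) = 1088.9/(577.6·1.93) = 0.9768.
CD = 0.0434 + 0.0603 × 0.9768² = 0.1009.
L/D = CL/CD = 0.9768 / 0.1009 = 9.68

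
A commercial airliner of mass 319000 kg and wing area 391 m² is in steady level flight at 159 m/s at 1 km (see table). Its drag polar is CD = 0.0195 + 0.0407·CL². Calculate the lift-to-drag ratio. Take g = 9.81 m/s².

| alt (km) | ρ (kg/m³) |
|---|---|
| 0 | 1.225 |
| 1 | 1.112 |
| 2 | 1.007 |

At 1 km, from the table: ρ = 1.112 kg/m³.
In steady level flight, lift balances weight: W = mg = 319000 × 9.81 = 3.1294×10^6 N.
Dynamic pressure q = 0.5 × 1.112 × 159² = 14060 Pa.
CL = W/(q·S) = 3.1294×10^6 / (14060 × 391) = 0.5694.
CD = 0.0195 + 0.0407 × 0.5694² = 0.0327.
L/D = CL/CD = 0.5694 / 0.0327 = 17.4

L/D = 17.4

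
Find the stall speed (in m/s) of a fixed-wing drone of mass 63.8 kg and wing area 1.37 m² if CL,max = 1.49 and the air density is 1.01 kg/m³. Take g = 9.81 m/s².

V_stall = 24.6 m/s

At stall, lift equals weight: L = W = m·g = 63.8 × 9.81 = 625.9 N.
From L = ½ρV²S·CL,max = W: V_stall = √(2W/(ρSCL,max)) = √(2·625.9/(1.01·1.37·1.49))
V_stall = √607.1 = 24.6 m/s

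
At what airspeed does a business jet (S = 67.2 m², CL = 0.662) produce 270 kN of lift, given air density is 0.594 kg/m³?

L = ½ρv²S·CL ⇒ v = √(2L/(ρ·S·CL))
v = √(2 × 2.7×10^5 / (0.594 × 67.2 × 0.662)) = √20440 = 143 m/s

v = 143 m/s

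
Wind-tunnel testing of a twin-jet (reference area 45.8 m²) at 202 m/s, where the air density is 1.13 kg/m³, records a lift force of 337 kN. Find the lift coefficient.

CL = 0.319

From L = ½ρv²S·CL, rearranging gives CL = 2L/(ρv²S).
CL = 2 × 3.37×10^5 / (1.13 × 202² × 45.8) = 0.319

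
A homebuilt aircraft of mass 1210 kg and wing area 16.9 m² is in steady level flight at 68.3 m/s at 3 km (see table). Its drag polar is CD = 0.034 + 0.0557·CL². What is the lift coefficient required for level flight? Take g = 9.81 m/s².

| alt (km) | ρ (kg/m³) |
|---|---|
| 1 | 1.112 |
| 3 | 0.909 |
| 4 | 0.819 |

CL = 0.331

At 3 km, from the table: ρ = 0.909 kg/m³.
Level flight ⇒ L = W = m·g = 1210 × 9.81 = 11870 N.
q = ½ρv² = ½ × 0.909 × 68.3² = 2120 Pa.
CL = W/(q·S) = 11870 / (2120 × 16.9) = 0.3313.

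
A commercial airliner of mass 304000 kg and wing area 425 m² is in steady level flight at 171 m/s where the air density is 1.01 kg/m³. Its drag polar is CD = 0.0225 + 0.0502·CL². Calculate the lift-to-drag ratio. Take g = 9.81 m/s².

L/D = 14

Level flight ⇒ L = W = m·g = 304000 × 9.81 = 2.9822×10^6 N.
Dynamic pressure q = 0.5 × 1.01 × 171² = 14770 Pa.
CL = W/(q·S) = 2.9822×10^6 / (14770 × 425) = 0.4752.
CD = 0.0225 + 0.0502 × 0.4752² = 0.03384.
L/D = CL/CD = 0.4752 / 0.03384 = 14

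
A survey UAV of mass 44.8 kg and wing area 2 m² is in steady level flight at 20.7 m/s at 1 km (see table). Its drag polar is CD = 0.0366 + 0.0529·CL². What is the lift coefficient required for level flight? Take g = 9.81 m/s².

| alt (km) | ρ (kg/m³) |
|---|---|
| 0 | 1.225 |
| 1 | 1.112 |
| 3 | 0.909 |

At 1 km, from the table: ρ = 1.112 kg/m³.
In steady level flight, lift balances weight: W = mg = 44.8 × 9.81 = 439.49 N.
q = ½ρv² = ½ × 1.112 × 20.7² = 238.2 Pa.
CL = 2W/(ρv²S) = 2×439.49/(1.112×20.7²×2) = 0.9224.

CL = 0.922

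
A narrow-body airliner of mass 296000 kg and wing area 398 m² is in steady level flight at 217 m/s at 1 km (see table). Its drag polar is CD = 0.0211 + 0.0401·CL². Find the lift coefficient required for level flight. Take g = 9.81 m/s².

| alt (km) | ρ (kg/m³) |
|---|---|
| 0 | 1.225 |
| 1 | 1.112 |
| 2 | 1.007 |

CL = 0.279

At 1 km, from the table: ρ = 1.112 kg/m³.
Weight W = mg = 296000 × 9.81 = 2.9038×10^6 N; in level flight L = W.
Dynamic pressure q = 0.5 × 1.112 × 217² = 26180 Pa.
CL = W/(q·S) = 2.9038×10^6 / (26180 × 398) = 0.2787.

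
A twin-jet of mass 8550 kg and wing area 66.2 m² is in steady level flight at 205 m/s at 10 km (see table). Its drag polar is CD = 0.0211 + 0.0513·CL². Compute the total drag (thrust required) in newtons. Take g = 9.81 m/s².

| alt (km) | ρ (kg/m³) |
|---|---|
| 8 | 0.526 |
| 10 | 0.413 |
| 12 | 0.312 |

At 10 km, from the table: ρ = 0.413 kg/m³.
Level flight ⇒ L = W = m·g = 8550 × 9.81 = 83876 N.
Dynamic pressure q = 0.5 × 0.413 × 205² = 8678 Pa.
CL = W/(q·S) = 83876 / (8678 × 66.2) = 0.146.
CD = 0.0211 + 0.0513 × 0.146² = 0.02219.
D = q·S·CD = 8678 × 66.2 × 0.02219 = 12750 N

D = 12800 N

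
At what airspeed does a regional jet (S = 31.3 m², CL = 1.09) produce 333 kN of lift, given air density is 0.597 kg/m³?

L = ½ρv²S·CL ⇒ v = √(2L/(ρ·S·CL))
v = √(2 × 3.33×10^5 / (0.597 × 31.3 × 1.09)) = √32700 = 181 m/s

v = 181 m/s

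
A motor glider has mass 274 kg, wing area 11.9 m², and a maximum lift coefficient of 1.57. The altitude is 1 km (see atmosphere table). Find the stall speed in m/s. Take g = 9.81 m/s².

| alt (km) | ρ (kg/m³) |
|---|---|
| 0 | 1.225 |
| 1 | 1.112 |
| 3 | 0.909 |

V_stall = 16.1 m/s

At 1 km, from the table: ρ = 1.112 kg/m³.
At stall, lift equals weight: L = W = m·g = 274 × 9.81 = 2688 N.
From L = ½ρV²S·CL,max = W: V_stall = √(2W/(ρSCL,max)) = √(2·2688/(1.112·11.9·1.57))
V_stall = √258.8 = 16.1 m/s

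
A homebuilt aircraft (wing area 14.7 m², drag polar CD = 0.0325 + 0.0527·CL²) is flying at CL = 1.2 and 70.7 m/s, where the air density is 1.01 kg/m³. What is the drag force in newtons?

D = 4020 N

CD = 0.0325 + 0.0527 × 1.2² = 0.1084
D = ½ρv²S·CD = ½ × 1.01 × 70.7² × 14.7 × 0.1084 = 4020 N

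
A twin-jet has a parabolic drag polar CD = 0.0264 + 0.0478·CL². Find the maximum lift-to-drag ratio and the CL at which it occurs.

(L/D)max = 14.1, at CL = 0.743

For CD = CD0 + K·CL², (L/D)max occurs at CL* = √(CD0/K) and equals 1/(2√(K·CD0)).
(L/D)max = 1/(2√(0.0478 × 0.0264)) = 1/(2 × 0.03552) = 14.1
CL* = √(0.0264/0.0478) = 0.743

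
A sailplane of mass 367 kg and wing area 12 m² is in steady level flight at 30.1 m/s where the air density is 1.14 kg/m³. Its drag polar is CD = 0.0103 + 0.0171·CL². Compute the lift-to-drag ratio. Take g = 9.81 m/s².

L/D = 36.1

Level flight ⇒ L = W = m·g = 367 × 9.81 = 3600.3 N.
q = ½ρv² = ½ × 1.14 × 30.1² = 516.4 Pa.
CL = W/(q·S) = 3600.3 / (516.4 × 12) = 0.581.
CD = 0.0103 + 0.0171 × 0.581² = 0.01607.
L/D = CL/CD = 0.581 / 0.01607 = 36.1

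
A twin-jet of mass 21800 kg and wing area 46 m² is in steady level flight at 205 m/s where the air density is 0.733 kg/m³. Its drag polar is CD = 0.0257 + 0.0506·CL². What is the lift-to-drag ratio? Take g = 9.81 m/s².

In steady level flight, lift balances weight: W = mg = 21800 × 9.81 = 2.1386×10^5 N.
Dynamic pressure q = 0.5 × 0.733 × 205² = 15400 Pa.
CL = W/(q·S) = 2.1386×10^5 / (15400 × 46) = 0.3018.
CD = 0.0257 + 0.0506 × 0.3018² = 0.03031.
L/D = CL/CD = 0.3018 / 0.03031 = 9.96

L/D = 9.96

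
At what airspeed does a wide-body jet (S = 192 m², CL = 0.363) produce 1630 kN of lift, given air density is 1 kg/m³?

L = ½ρv²S·CL ⇒ v = √(2L/(ρ·S·CL))
v = √(2 × 1.63×10^6 / (1 × 192 × 0.363)) = √46770 = 216 m/s

v = 216 m/s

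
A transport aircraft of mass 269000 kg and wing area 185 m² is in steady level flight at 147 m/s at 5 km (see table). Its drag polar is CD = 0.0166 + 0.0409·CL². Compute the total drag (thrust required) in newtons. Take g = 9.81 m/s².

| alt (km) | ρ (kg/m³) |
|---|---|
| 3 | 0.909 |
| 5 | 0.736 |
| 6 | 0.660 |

At 5 km, from the table: ρ = 0.736 kg/m³.
Weight W = mg = 269000 × 9.81 = 2.6389×10^6 N; in level flight L = W.
q = ½ρv² = ½ × 0.736 × 147² = 7952 Pa.
CL = 2W/(ρv²S) = 2×2.6389×10^6/(0.736×147²×185) = 1.794.
CD = 0.0166 + 0.0409 × 1.794² = 0.1482.
D = q·S·CD = 7952 × 185 × 0.1482 = 2.18×10^5 N

D = 2.18×10^5 N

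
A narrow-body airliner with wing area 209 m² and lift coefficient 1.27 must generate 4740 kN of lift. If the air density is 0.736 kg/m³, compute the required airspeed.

v = 220 m/s

L = ½ρv²S·CL ⇒ v = √(2L/(ρ·S·CL))
v = √(2 × 4.74×10^6 / (0.736 × 209 × 1.27)) = √48530 = 220 m/s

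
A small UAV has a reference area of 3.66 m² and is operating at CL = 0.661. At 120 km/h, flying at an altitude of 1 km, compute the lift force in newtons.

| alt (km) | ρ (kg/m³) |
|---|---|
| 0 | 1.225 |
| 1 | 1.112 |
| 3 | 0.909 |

At 1 km, from the table: ρ = 1.112 kg/m³.
Convert speed: v = 120 km/h ÷ 3.6 = 33.33 m/s.
Dynamic pressure q = ½ρv² = ½ × 1.112 × 33.33² = 617.8 Pa.
L = q·S·CL = 617.8 × 3.66 × 0.661 = 1490 N

L = 1490 N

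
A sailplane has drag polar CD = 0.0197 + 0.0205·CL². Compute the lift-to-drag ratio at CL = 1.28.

L/D = 24

CD = 0.0197 + 0.0205 × 1.28² = 0.05329
L/D = CL/CD = 1.28 / 0.05329 = 24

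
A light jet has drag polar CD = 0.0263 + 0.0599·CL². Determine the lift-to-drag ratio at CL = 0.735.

L/D = 12.5

CD = 0.0263 + 0.0599 × 0.735² = 0.05866
L/D = CL/CD = 0.735 / 0.05866 = 12.5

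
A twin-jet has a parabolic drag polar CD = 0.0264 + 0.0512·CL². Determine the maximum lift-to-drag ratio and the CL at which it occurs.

For CD = CD0 + K·CL², (L/D)max occurs at CL* = √(CD0/K) and equals 1/(2√(K·CD0)).
(L/D)max = 1/(2√(0.0512 × 0.0264)) = 1/(2 × 0.03677) = 13.6
CL* = √(0.0264/0.0512) = 0.718

(L/D)max = 13.6, at CL = 0.718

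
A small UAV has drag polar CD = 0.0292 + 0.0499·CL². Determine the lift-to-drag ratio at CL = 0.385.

CD = 0.0292 + 0.0499 × 0.385² = 0.0366
L/D = CL/CD = 0.385 / 0.0366 = 10.5

L/D = 10.5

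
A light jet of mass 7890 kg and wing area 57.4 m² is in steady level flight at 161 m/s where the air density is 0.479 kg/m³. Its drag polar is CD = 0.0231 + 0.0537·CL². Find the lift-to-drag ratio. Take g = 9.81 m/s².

In steady level flight, lift balances weight: W = mg = 7890 × 9.81 = 77401 N.
q = ½ρv² = ½ × 0.479 × 161² = 6208 Pa.
CL = 2W/(ρv²S) = 2×77401/(0.479×161²×57.4) = 0.2172.
CD = 0.0231 + 0.0537 × 0.2172² = 0.02563.
L/D = CL/CD = 0.2172 / 0.02563 = 8.47

L/D = 8.47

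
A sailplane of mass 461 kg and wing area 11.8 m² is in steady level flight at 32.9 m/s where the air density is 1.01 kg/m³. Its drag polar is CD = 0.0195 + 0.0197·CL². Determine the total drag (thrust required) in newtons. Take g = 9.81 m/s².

D = 188 N

Level flight ⇒ L = W = m·g = 461 × 9.81 = 4522.4 N.
q = ½ρv² = ½ × 1.01 × 32.9² = 546.6 Pa.
CL = 2W/(ρv²S) = 2×4522.4/(1.01×32.9²×11.8) = 0.7011.
CD = 0.0195 + 0.0197 × 0.7011² = 0.02918.
D = q·S·CD = 546.6 × 11.8 × 0.02918 = 188.2 N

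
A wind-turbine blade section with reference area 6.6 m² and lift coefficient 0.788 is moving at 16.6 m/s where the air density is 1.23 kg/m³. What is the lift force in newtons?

L = 881 N

Dynamic pressure q = ½ρv² = ½ × 1.23 × 16.6² = 169.5 Pa.
L = q·S·CL = 169.5 × 6.6 × 0.788 = 881 N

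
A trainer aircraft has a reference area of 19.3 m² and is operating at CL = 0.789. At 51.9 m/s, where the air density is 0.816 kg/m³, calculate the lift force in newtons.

L = 16700 N

Dynamic pressure q = ½ρv² = ½ × 0.816 × 51.9² = 1099 Pa.
L = q·S·CL = 1099 × 19.3 × 0.789 = 16700 N ≈ 16.7 kN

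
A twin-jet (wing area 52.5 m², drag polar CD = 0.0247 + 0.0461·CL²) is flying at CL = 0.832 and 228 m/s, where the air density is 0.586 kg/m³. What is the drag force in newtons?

D = 45300 N

CD = 0.0247 + 0.0461 × 0.832² = 0.05661
D = ½ρv²S·CD = ½ × 0.586 × 228² × 52.5 × 0.05661 = 45300 N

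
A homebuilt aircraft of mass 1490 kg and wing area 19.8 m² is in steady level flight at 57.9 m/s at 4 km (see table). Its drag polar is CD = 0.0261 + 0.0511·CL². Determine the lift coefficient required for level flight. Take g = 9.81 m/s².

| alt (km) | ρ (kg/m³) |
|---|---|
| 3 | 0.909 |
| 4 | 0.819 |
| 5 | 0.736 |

At 4 km, from the table: ρ = 0.819 kg/m³.
Level flight ⇒ L = W = m·g = 1490 × 9.81 = 14617 N.
Dynamic pressure q = 0.5 × 0.819 × 57.9² = 1373 Pa.
CL = W/(q·S) = 14617 / (1373 × 19.8) = 0.5377.

CL = 0.538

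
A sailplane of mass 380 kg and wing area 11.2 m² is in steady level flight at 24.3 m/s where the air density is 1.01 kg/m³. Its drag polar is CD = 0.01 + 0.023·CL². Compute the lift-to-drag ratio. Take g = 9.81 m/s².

L/D = 28.9

In steady level flight, lift balances weight: W = mg = 380 × 9.81 = 3727.8 N.
Dynamic pressure q = 0.5 × 1.01 × 24.3² = 298.2 Pa.
CL = W/(q·S) = 3727.8 / (298.2 × 11.2) = 1.116.
CD = 0.01 + 0.023 × 1.116² = 0.03865.
L/D = CL/CD = 1.116 / 0.03865 = 28.9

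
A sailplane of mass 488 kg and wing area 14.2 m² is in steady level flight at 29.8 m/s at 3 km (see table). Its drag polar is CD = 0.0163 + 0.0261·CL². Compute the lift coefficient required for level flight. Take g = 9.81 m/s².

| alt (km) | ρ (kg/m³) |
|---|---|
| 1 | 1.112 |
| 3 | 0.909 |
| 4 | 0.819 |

At 3 km, from the table: ρ = 0.909 kg/m³.
Level flight ⇒ L = W = m·g = 488 × 9.81 = 4787.3 N.
Dynamic pressure q = 0.5 × 0.909 × 29.8² = 403.6 Pa.
Required CL = L/(qS) = 4787.3/(403.6·14.2) = 0.8353.

CL = 0.835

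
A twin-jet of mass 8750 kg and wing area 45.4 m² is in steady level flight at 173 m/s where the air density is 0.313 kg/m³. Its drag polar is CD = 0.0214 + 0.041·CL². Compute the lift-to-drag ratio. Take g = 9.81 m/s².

Level flight ⇒ L = W = m·g = 8750 × 9.81 = 85838 N.
Dynamic pressure q = 0.5 × 0.313 × 173² = 4684 Pa.
Required CL = L/(qS) = 85838/(4684·45.4) = 0.4037.
CD = 0.0214 + 0.041 × 0.4037² = 0.02808.
L/D = CL/CD = 0.4037 / 0.02808 = 14.4

L/D = 14.4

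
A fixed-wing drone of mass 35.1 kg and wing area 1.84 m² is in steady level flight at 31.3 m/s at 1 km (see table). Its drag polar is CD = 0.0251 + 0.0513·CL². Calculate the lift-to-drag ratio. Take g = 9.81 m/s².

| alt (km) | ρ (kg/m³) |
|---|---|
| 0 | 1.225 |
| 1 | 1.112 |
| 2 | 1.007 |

L/D = 11

At 1 km, from the table: ρ = 1.112 kg/m³.
In steady level flight, lift balances weight: W = mg = 35.1 × 9.81 = 344.33 N.
q = ½ρv² = ½ × 1.112 × 31.3² = 544.7 Pa.
CL = 2W/(ρv²S) = 2×344.33/(1.112×31.3²×1.84) = 0.3436.
CD = 0.0251 + 0.0513 × 0.3436² = 0.03115.
L/D = CL/CD = 0.3436 / 0.03115 = 11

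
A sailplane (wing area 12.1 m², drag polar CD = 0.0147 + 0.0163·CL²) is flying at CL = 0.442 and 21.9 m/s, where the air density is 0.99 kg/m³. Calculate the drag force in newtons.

CD = 0.0147 + 0.0163 × 0.442² = 0.01788
D = ½ρv²S·CD = ½ × 0.99 × 21.9² × 12.1 × 0.01788 = 51.4 N

D = 51.4 N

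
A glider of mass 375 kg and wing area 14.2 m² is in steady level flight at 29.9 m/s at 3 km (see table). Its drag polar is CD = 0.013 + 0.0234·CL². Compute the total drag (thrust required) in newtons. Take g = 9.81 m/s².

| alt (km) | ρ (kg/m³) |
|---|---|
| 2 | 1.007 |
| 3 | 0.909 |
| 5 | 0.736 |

At 3 km, from the table: ρ = 0.909 kg/m³.
In steady level flight, lift balances weight: W = mg = 375 × 9.81 = 3678.8 N.
Dynamic pressure q = 0.5 × 0.909 × 29.9² = 406.3 Pa.
CL = 2W/(ρv²S) = 2×3678.8/(0.909×29.9²×14.2) = 0.6376.
CD = 0.013 + 0.0234 × 0.6376² = 0.02251.
D = q·S·CD = 406.3 × 14.2 × 0.02251 = 129.9 N

D = 130 N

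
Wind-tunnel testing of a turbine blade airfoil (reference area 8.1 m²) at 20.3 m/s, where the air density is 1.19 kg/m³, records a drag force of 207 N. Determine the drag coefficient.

From D = ½ρv²S·CD, rearranging gives CD = 2D/(ρv²S).
CD = 2 × 207 / (1.19 × 20.3² × 8.1) = 0.104

CD = 0.104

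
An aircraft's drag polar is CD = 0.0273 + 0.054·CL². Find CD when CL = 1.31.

CD = 0.12

CD = 0.0273 + 0.054 × 1.31² = 0.0273 + 0.09267 = 0.12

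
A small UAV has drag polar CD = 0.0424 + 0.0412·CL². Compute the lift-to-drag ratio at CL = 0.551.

L/D = 10

CD = 0.0424 + 0.0412 × 0.551² = 0.05491
L/D = CL/CD = 0.551 / 0.05491 = 10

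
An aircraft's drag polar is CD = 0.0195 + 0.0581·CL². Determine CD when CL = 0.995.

CD = 0.0195 + 0.0581 × 0.995² = 0.0195 + 0.05752 = 0.077

CD = 0.077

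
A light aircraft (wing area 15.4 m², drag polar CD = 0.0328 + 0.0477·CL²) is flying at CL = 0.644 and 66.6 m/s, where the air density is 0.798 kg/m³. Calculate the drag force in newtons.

CD = 0.0328 + 0.0477 × 0.644² = 0.05258
D = ½ρv²S·CD = ½ × 0.798 × 66.6² × 15.4 × 0.05258 = 1430 N

D = 1430 N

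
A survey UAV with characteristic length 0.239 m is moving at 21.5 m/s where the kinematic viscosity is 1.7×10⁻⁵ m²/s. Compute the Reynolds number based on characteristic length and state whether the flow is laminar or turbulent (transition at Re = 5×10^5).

Re = v·c/ν = 21.5 × 0.239 / (1.7×10⁻⁵) = 3.02×10^5
Since 3.02×10^5 < 5×10^5, the flow is laminar.

Re = 3.02×10^5 (laminar)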